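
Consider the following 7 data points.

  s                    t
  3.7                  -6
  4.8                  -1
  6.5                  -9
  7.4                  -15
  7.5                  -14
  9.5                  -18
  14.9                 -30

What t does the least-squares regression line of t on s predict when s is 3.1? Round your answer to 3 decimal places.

-1.902

n = 7, Σx = 54.3, Σy = -93, Σxy = -919.5, Σx² = 502.25
Sxx = Σx² − (Σx)²/n = 502.25 − 421.212857 = 81.037143
Sxy = Σxy − (Σx)(Σy)/n = -919.5 − (-721.414286) = -198.085714
b = Sxy/Sxx = -198.085714/81.037143 = -2.444382
a = ȳ − b·x̄ = -13.285714 − (-2.444382)·7.757143 = 5.675704
ŷ(3.1) = a + b·3.1 = 5.675704 + (-2.444382)·3.1 = -1.901879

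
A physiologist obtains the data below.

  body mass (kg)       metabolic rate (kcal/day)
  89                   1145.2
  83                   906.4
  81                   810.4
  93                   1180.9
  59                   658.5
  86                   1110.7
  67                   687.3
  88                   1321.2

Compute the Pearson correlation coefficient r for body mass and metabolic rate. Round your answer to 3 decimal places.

0.879

n = 8, Σx = 646, Σy = 7820.6, Σxy = 649306.5, Σx² = 53130, Σy² = 8069544.44
Sxx = Σx² − (Σx)²/n = 53130 − 52164.5 = 965.5
Sxy = Σxy − (Σx)(Σy)/n = 649306.5 − 631513.45 = 17793.05
Syy = Σy² − (Σy)²/n = 8069544.44 − 7645223.045 = 424321.395
r = Sxy/√(Sxx·Syy) = 17793.05/√(409682306.8725) = 17793.05/20240.610338 = 0.879077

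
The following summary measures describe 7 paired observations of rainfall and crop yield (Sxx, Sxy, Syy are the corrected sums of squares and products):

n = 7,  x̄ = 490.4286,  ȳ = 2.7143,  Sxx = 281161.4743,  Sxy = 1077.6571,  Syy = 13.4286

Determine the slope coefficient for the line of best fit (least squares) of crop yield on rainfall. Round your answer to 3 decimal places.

0.004

b = Sxy/Sxx = 1077.6571/281161.4743 = 0.003833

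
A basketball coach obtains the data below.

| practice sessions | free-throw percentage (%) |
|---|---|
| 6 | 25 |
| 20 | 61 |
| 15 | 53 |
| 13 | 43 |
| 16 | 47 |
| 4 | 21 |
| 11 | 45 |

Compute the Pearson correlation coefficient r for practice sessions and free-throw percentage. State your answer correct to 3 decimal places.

n = 7, Σx = 85, Σy = 295, Σxy = 4055, Σx² = 1223, Σy² = 13679
Sxx = Σx² − (Σx)²/n = 1223 − 1032.142857 = 190.857143
Sxy = Σxy − (Σx)(Σy)/n = 4055 − 3582.142857 = 472.857143
Syy = Σy² − (Σy)²/n = 13679 − 12432.142857 = 1246.857143
r = Sxy/√(Sxx·Syy) = 472.857143/√(237971.591837) = 472.857143/487.823320 = 0.969320

0.969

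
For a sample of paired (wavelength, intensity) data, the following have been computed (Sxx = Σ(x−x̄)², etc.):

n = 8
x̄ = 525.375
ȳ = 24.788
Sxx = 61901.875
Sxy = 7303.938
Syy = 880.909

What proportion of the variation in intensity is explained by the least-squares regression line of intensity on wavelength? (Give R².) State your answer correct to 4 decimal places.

0.9783

R² = Sxy²/(Sxx·Syy) = (7303.938)²/(61901.875·880.909) = 0.978316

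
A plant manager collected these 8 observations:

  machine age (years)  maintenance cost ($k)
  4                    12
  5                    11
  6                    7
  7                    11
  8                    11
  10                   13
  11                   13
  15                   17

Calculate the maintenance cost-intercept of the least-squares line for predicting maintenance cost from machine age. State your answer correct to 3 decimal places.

6.984

n = 8, Σx = 66, Σy = 95, Σxy = 838, Σx² = 636
Sxx = Σx² − (Σx)²/n = 636 − 544.5 = 91.5
Sxy = Σxy − (Σx)(Σy)/n = 838 − 783.75 = 54.25
b = Sxy/Sxx = 54.25/91.5 = 0.592896
a = ȳ − b·x̄ = 11.875 − 0.592896·8.25 = 6.983607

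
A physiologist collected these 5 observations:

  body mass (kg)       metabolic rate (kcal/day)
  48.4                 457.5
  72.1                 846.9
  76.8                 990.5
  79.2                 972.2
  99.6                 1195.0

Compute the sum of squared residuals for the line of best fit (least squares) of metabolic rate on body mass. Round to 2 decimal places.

10820.41

n = 5, Σx = 376.1, Σy = 4462.1, Σxy = 355295.13, Σx² = 29632.01, Σy² = 4280833.95
Sxx = Σx² − (Σx)²/n = 29632.01 − 28290.242 = 1341.768
Sxy = Σxy − (Σx)(Σy)/n = 355295.13 − 335639.162 = 19655.968
Syy = Σy² − (Σy)²/n = 4280833.95 − 3982067.282 = 298766.668
b = Sxy/Sxx = 19655.968/1341.768 = 14.649304
SSE = Syy − b·Sxy = 298766.668 − 14.649304·19655.968 = 10820.407531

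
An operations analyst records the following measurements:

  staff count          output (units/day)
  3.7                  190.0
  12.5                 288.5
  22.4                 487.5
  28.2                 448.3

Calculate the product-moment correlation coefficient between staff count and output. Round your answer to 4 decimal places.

n = 4, Σx = 66.8, Σy = 1414.3, Σxy = 27871.31, Σx² = 1466.94, Σy² = 557961.39
Sxx = Σx² − (Σx)²/n = 1466.94 − 1115.56 = 351.38
Sxy = Σxy − (Σx)(Σy)/n = 27871.31 − 23618.81 = 4252.5
Syy = Σy² − (Σy)²/n = 557961.39 − 500061.1225 = 57900.2675
r = Sxy/√(Sxx·Syy) = 4252.5/√(20344995.99415) = 4252.5/4510.542760 = 0.942791

0.9428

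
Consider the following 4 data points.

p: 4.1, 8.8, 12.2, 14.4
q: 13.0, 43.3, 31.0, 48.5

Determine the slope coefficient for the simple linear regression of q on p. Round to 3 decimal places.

n = 4, Σx = 39.5, Σy = 135.8, Σxy = 1510.94, Σx² = 450.45
Sxx = Σx² − (Σx)²/n = 450.45 − 390.0625 = 60.3875
Sxy = Σxy − (Σx)(Σy)/n = 1510.94 − 1341.025 = 169.915
b = Sxy/Sxx = 169.915/60.3875 = 2.813745

2.814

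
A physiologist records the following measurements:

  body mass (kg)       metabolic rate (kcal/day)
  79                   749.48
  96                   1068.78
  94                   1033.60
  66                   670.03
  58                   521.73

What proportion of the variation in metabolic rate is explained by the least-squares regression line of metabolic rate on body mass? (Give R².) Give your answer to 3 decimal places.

n = 5, Σx = 393, Σy = 4043.62, Σxy = 333452.52, Σx² = 32013, Σy² = 3493482.3126
Sxx = Σx² − (Σx)²/n = 32013 − 30889.8 = 1123.2
Sxy = Σxy − (Σx)(Σy)/n = 333452.52 − 317828.532 = 15623.988
Syy = Σy² − (Σy)²/n = 3493482.3126 − 3270172.54088 = 223309.77172
R² = Sxy²/(Sxx·Syy) = (15623.988)²/(1123.2·223309.77172) = 0.973238

0.973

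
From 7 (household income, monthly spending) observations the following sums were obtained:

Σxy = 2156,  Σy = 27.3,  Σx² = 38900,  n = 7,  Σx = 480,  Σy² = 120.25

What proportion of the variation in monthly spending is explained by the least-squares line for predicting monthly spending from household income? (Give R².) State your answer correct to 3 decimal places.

0.978

Sxx = Σx² − (Σx)²/n = 38900 − 32914.285714 = 5985.714286
Sxy = Σxy − (Σx)(Σy)/n = 2156 − 1872 = 284
Syy = Σy² − (Σy)²/n = 120.25 − 106.47 = 13.78
R² = Sxy²/(Sxx·Syy) = (284)²/(5985.714286·13.78) = 0.977848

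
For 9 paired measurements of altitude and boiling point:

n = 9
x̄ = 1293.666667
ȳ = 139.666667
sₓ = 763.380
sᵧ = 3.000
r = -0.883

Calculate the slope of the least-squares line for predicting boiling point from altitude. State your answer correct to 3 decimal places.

-0.003

b = r · sᵧ/sₓ = -0.883 · 3/763.38 = -0.003470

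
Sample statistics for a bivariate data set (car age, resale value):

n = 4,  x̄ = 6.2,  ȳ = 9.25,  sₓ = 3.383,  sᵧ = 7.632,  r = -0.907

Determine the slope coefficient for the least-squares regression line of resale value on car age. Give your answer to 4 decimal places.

-2.0462

b = r · sᵧ/sₓ = -0.907 · 7.632/3.383 = -2.046179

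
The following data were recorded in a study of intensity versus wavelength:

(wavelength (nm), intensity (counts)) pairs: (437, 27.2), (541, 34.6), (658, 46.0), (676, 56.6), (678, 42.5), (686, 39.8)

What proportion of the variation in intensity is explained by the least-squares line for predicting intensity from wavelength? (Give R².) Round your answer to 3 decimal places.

0.648

n = 6, Σx = 3676, Σy = 246.7, Σxy = 155252.4, Σx² = 2303870, Σy² = 10646.85
Sxx = Σx² − (Σx)²/n = 2303870 − 2252162.666667 = 51707.333333
Sxy = Σxy − (Σx)(Σy)/n = 155252.4 − 151144.866667 = 4107.533333
Syy = Σy² − (Σy)²/n = 10646.85 − 10143.481667 = 503.368333
R² = Sxy²/(Sxx·Syy) = (4107.533333)²/(51707.333333·503.368333) = 0.648223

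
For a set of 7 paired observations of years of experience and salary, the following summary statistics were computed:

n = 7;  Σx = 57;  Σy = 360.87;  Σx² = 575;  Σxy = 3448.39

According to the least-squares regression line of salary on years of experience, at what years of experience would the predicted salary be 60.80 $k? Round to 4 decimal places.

10.1534

Sxx = Σx² − (Σx)²/n = 575 − 464.142857 = 110.857143
Sxy = Σxy − (Σx)(Σy)/n = 3448.39 − 2938.512857 = 509.877143
b = Sxy/Sxx = 509.877143/110.857143 = 4.599407
a = ȳ − b·x̄ = 51.552857 − 4.599407·8.142857 = 14.100541
Set a + b·x = 60.80: x = (60.80 − 14.100541) / 4.599407 = 10.153365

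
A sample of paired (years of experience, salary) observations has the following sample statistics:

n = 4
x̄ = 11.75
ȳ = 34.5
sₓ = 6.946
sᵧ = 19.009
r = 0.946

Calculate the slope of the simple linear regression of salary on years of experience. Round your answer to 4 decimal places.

2.5889

b = r · sᵧ/sₓ = 0.946 · 19.009/6.946 = 2.588902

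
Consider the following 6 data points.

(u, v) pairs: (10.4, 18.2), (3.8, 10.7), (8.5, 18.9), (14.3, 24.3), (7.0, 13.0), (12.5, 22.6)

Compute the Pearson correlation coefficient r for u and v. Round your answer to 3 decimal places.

n = 6, Σx = 56.5, Σy = 107.7, Σxy = 1111.58, Σx² = 604.59, Σy² = 2073.19
Sxx = Σx² − (Σx)²/n = 604.59 − 532.041667 = 72.548333
Sxy = Σxy − (Σx)(Σy)/n = 1111.58 − 1014.175 = 97.405
Syy = Σy² − (Σy)²/n = 2073.19 − 1933.215 = 139.975
r = Sxy/√(Sxx·Syy) = 97.405/√(10154.952958) = 97.405/100.771787 = 0.966590

0.967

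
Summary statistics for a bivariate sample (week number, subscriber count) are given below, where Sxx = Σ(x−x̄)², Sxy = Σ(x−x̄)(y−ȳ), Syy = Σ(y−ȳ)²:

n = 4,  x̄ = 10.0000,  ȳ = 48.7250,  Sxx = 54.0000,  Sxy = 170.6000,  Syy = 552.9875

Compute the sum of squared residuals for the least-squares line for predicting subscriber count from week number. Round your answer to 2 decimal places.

14.02

b = Sxy/Sxx = 170.6/54 = 3.159259
SSE = Syy − b·Sxy = 552.9875 − 3.159259·170.6 = 14.017870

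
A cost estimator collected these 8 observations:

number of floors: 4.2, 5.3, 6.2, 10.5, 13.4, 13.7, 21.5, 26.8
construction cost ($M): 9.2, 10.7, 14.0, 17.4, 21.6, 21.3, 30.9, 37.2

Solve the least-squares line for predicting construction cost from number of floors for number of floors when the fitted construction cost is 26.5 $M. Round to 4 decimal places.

n = 8, Σx = 101.6, Σy = 162.3, Σxy = 2607.41, Σx² = 1742.16
Sxx = Σx² − (Σx)²/n = 1742.16 − 1290.32 = 451.84
Sxy = Σxy − (Σx)(Σy)/n = 2607.41 − 2061.21 = 546.2
b = Sxy/Sxx = 546.2/451.84 = 1.208835
a = ȳ − b·x̄ = 20.2875 − 1.208835·12.7 = 4.935296
Set a + b·x = 26.5: x = (26.5 − 4.935296) / 1.208835 = 17.839246

17.8392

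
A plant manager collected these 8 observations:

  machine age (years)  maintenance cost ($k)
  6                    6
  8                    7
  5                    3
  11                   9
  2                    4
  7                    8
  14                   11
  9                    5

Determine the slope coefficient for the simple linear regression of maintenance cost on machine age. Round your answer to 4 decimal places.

0.6099

n = 8, Σx = 62, Σy = 53, Σxy = 469, Σx² = 576
Sxx = Σx² − (Σx)²/n = 576 − 480.5 = 95.5
Sxy = Σxy − (Σx)(Σy)/n = 469 − 410.75 = 58.25
b = Sxy/Sxx = 58.25/95.5 = 0.609948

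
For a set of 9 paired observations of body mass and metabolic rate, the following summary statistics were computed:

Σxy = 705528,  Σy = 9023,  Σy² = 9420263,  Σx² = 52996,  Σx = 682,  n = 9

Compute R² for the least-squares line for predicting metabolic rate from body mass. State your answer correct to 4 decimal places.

Sxx = Σx² − (Σx)²/n = 52996 − 51680.444444 = 1315.555556
Sxy = Σxy − (Σx)(Σy)/n = 705528 − 683742.888889 = 21785.111111
Syy = Σy² − (Σy)²/n = 9420263 − 9046058.777778 = 374204.222222
R² = Sxy²/(Sxx·Syy) = (21785.111111)²/(1315.555556·374204.222222) = 0.964055

0.9641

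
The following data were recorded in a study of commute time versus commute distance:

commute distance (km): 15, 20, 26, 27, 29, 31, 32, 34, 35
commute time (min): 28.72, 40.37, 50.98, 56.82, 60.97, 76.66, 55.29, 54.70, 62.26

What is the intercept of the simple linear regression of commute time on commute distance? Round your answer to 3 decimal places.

n = 9, Σx = 249, Σy = 486.77, Σxy = 14050.59, Σx² = 7237
Sxx = Σx² − (Σx)²/n = 7237 − 6889 = 348
Sxy = Σxy − (Σx)(Σy)/n = 14050.59 − 13467.303333 = 583.286667
b = Sxy/Sxx = 583.286667/348 = 1.676111
a = ȳ − b·x̄ = 54.085556 − 1.676111·27.666667 = 7.713148

7.713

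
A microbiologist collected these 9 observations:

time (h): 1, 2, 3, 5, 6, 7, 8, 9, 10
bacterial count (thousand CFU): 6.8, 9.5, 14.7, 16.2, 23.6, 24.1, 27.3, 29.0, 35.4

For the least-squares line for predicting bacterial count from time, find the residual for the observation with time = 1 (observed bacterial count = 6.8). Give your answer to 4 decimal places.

-0.0967

n = 9, Σx = 51, Σy = 186.6, Σxy = 1294.6, Σx² = 369
Sxx = Σx² − (Σx)²/n = 369 − 289 = 80
Sxy = Σxy − (Σx)(Σy)/n = 1294.6 − 1057.4 = 237.2
b = Sxy/Sxx = 237.2/80 = 2.965
a = ȳ − b·x̄ = 20.733333 − 2.965·5.666667 = 3.931667
ŷ(1) = 3.931667 + 2.965·1 = 6.896667
residual = y − ŷ = 6.8 − 6.896667 = -0.096667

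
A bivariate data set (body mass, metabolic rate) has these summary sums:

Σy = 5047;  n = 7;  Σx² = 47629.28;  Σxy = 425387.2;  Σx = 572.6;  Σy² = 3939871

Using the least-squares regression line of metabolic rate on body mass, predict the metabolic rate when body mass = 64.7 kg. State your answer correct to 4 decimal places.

449.7143

Sxx = Σx² − (Σx)²/n = 47629.28 − 46838.68 = 790.6
Sxy = Σxy − (Σx)(Σy)/n = 425387.2 − 412844.6 = 12542.6
b = Sxy/Sxx = 12542.6/790.6 = 15.864660
a = ȳ − b·x̄ = 721 − 15.864660·81.8 = -576.729168
ŷ(64.7) = a + b·64.7 = -576.729168 + 15.864660·64.7 = 449.714318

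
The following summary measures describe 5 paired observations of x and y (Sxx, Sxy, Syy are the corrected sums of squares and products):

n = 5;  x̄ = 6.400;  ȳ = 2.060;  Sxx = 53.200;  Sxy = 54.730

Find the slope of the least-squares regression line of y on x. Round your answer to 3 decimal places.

b = Sxy/Sxx = 54.73/53.2 = 1.028759

1.029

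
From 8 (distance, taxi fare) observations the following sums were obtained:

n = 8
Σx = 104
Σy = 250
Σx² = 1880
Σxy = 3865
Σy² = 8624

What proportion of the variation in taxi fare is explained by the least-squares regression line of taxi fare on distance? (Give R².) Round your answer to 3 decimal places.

Sxx = Σx² − (Σx)²/n = 1880 − 1352 = 528
Sxy = Σxy − (Σx)(Σy)/n = 3865 − 3250 = 615
Syy = Σy² − (Σy)²/n = 8624 − 7812.5 = 811.5
R² = Sxy²/(Sxx·Syy) = (615)²/(528·811.5) = 0.882730

0.883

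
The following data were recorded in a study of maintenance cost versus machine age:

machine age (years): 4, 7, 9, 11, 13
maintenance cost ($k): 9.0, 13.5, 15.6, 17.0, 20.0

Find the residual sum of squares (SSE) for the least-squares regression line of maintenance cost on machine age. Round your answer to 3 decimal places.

0.983

n = 5, Σx = 44, Σy = 75.1, Σxy = 717.9, Σx² = 436, Σy² = 1195.61
Sxx = Σx² − (Σx)²/n = 436 − 387.2 = 48.8
Sxy = Σxy − (Σx)(Σy)/n = 717.9 − 660.88 = 57.02
Syy = Σy² − (Σy)²/n = 1195.61 − 1128.002 = 67.608
b = Sxy/Sxx = 57.02/48.8 = 1.168443
SSE = Syy − b·Sxy = 67.608 − 1.168443·57.02 = 0.983402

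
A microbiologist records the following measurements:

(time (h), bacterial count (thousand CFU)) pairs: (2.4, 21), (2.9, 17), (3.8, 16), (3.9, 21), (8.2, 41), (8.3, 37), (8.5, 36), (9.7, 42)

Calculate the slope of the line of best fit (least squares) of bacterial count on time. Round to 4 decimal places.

3.5838

n = 8, Σx = 47.7, Σy = 231, Σxy = 1599.1, Σx² = 346.29
Sxx = Σx² − (Σx)²/n = 346.29 − 284.41125 = 61.87875
Sxy = Σxy − (Σx)(Σy)/n = 1599.1 − 1377.3375 = 221.7625
b = Sxy/Sxx = 221.7625/61.87875 = 3.583823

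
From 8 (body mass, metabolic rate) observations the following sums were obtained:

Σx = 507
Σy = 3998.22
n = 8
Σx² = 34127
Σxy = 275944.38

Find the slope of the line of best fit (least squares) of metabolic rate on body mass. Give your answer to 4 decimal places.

11.3019

Sxx = Σx² − (Σx)²/n = 34127 − 32131.125 = 1995.875
Sxy = Σxy − (Σx)(Σy)/n = 275944.38 − 253387.1925 = 22557.1875
b = Sxy/Sxx = 22557.1875/1995.875 = 11.301904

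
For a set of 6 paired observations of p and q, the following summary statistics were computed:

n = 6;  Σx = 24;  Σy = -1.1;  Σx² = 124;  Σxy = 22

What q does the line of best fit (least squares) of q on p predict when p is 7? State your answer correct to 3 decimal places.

2.645

Sxx = Σx² − (Σx)²/n = 124 − 96 = 28
Sxy = Σxy − (Σx)(Σy)/n = 22 − (-4.4) = 26.4
b = Sxy/Sxx = 26.4/28 = 0.942857
a = ȳ − b·x̄ = -0.183333 − 0.942857·4 = -3.954762
ŷ(7) = a + b·7 = -3.954762 + 0.942857·7 = 2.645238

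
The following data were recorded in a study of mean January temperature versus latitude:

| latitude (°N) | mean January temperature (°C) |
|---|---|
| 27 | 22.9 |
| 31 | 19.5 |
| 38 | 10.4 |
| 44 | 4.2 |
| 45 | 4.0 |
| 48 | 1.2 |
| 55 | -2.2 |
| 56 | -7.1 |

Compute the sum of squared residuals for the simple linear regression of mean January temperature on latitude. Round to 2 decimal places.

15.25

n = 8, Σx = 344, Σy = 52.9, Σxy = 1521.8, Σx² = 15560, Σy² = 1103.15
Sxx = Σx² − (Σx)²/n = 15560 − 14792 = 768
Sxy = Σxy − (Σx)(Σy)/n = 1521.8 − 2274.7 = -752.9
Syy = Σy² − (Σy)²/n = 1103.15 − 349.80125 = 753.34875
b = Sxy/Sxx = -752.9/768 = -0.980339
SSE = Syy − b·Sxy = 753.34875 − (-0.980339)·(-752.9) = 15.251862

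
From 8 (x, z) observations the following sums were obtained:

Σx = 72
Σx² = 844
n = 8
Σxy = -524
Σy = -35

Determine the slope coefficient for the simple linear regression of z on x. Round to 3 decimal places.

Sxx = Σx² − (Σx)²/n = 844 − 648 = 196
Sxy = Σxy − (Σx)(Σy)/n = -524 − (-315) = -209
b = Sxy/Sxx = -209/196 = -1.066327

-1.066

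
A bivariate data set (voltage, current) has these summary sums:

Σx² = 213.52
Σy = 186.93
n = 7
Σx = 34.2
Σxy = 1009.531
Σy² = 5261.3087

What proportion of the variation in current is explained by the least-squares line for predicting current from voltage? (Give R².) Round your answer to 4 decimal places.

Sxx = Σx² − (Σx)²/n = 213.52 − 167.091429 = 46.428571
Sxy = Σxy − (Σx)(Σy)/n = 1009.531 − 913.286571 = 96.244429
Syy = Σy² − (Σy)²/n = 5261.3087 − 4991.832129 = 269.476571
R² = Sxy²/(Sxx·Syy) = (96.244429)²/(46.428571·269.476571) = 0.740363

0.7404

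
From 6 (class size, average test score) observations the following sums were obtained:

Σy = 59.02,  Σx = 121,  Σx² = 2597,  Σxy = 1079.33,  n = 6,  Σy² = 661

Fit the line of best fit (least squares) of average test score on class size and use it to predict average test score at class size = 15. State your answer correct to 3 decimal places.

Sxx = Σx² − (Σx)²/n = 2597 − 2440.166667 = 156.833333
Sxy = Σxy − (Σx)(Σy)/n = 1079.33 − 1190.236667 = -110.906667
b = Sxy/Sxx = -110.906667/156.833333 = -0.707163
a = ȳ − b·x̄ = 9.836667 − (-0.707163)·20.166667 = 24.097779
ŷ(15) = a + b·15 = 24.097779 + (-0.707163)·15 = 13.490340

13.490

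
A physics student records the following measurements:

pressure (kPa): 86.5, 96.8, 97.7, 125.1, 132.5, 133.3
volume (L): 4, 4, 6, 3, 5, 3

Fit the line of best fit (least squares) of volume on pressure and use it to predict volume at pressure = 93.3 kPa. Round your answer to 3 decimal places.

4.539

n = 6, Σx = 671.9, Σy = 25, Σxy = 2757.1, Σx² = 77372.93
Sxx = Σx² − (Σx)²/n = 77372.93 − 75241.601667 = 2131.328333
Sxy = Σxy − (Σx)(Σy)/n = 2757.1 − 2799.583333 = -42.483333
b = Sxy/Sxx = -42.483333/2131.328333 = -0.019933
a = ȳ − b·x̄ = 4.166667 − (-0.019933)·111.983333 = 6.398808
ŷ(93.3) = a + b·93.3 = 6.398808 + (-0.019933)·93.3 = 4.539078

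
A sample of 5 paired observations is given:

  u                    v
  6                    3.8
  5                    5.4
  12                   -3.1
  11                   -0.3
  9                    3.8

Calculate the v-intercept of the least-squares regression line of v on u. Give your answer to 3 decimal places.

n = 5, Σx = 43, Σy = 9.6, Σxy = 43.5, Σx² = 407
Sxx = Σx² − (Σx)²/n = 407 − 369.8 = 37.2
Sxy = Σxy − (Σx)(Σy)/n = 43.5 − 82.56 = -39.06
b = Sxy/Sxx = -39.06/37.2 = -1.05
a = ȳ − b·x̄ = 1.92 − (-1.05)·8.6 = 10.95

10.950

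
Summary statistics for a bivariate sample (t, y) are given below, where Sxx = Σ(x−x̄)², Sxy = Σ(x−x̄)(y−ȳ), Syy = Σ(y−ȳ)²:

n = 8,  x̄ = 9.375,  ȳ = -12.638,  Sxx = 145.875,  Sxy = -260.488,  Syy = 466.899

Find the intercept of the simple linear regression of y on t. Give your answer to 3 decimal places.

4.103

b = Sxy/Sxx = -260.488/145.875 = -1.785693
a = ȳ − b·x̄ = -12.638 − (-1.785693)·9.375 = 4.102874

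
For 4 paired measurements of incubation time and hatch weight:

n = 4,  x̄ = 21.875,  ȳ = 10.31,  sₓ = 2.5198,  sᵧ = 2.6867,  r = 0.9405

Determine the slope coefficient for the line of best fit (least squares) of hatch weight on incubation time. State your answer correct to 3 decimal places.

1.003

b = r · sᵧ/sₓ = 0.9405 · 2.6867/2.5198 = 1.002794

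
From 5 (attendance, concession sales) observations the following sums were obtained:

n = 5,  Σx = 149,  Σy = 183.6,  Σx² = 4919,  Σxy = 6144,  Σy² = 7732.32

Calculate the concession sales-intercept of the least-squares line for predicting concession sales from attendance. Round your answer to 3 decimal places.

Sxx = Σx² − (Σx)²/n = 4919 − 4440.2 = 478.8
Sxy = Σxy − (Σx)(Σy)/n = 6144 − 5471.28 = 672.72
b = Sxy/Sxx = 672.72/478.8 = 1.405013
a = ȳ − b·x̄ = 36.72 − 1.405013·29.8 = -5.149373

-5.149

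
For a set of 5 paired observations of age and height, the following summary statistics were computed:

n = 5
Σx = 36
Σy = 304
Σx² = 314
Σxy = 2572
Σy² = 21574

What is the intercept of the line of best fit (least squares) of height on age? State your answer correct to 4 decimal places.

Sxx = Σx² − (Σx)²/n = 314 − 259.2 = 54.8
Sxy = Σxy − (Σx)(Σy)/n = 2572 − 2188.8 = 383.2
b = Sxy/Sxx = 383.2/54.8 = 6.992701
a = ȳ − b·x̄ = 60.8 − 6.992701·7.2 = 10.452555

10.4526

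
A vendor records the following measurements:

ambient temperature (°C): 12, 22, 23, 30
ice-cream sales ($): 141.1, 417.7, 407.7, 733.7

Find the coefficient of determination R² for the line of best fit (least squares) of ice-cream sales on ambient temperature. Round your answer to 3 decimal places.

0.964

n = 4, Σx = 87, Σy = 1700.2, Σxy = 42270.7, Σx² = 2057, Σy² = 898917.48
Sxx = Σx² − (Σx)²/n = 2057 − 1892.25 = 164.75
Sxy = Σxy − (Σx)(Σy)/n = 42270.7 − 36979.35 = 5291.35
Syy = Σy² − (Σy)²/n = 898917.48 − 722670.01 = 176247.47
R² = Sxy²/(Sxx·Syy) = (5291.35)²/(164.75·176247.47) = 0.964239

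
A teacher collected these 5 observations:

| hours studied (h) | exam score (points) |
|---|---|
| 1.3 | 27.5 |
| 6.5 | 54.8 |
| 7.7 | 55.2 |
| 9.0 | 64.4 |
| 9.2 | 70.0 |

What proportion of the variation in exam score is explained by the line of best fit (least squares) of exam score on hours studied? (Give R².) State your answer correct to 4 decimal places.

n = 5, Σx = 33.7, Σy = 271.9, Σxy = 2040.59, Σx² = 268.87, Σy² = 15853.69
Sxx = Σx² − (Σx)²/n = 268.87 − 227.138 = 41.732
Sxy = Σxy − (Σx)(Σy)/n = 2040.59 − 1832.606 = 207.984
Syy = Σy² − (Σy)²/n = 15853.69 − 14785.922 = 1067.768
R² = Sxy²/(Sxx·Syy) = (207.984)²/(41.732·1067.768) = 0.970764

0.9708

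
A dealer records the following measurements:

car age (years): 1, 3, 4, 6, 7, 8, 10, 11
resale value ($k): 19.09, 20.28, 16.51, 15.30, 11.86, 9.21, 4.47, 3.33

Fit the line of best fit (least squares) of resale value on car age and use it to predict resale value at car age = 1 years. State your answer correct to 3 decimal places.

21.907

n = 8, Σx = 50, Σy = 100.05, Σxy = 475.8, Σx² = 396
Sxx = Σx² − (Σx)²/n = 396 − 312.5 = 83.5
Sxy = Σxy − (Σx)(Σy)/n = 475.8 − 625.3125 = -149.5125
b = Sxy/Sxx = -149.5125/83.5 = -1.790569
a = ȳ − b·x̄ = 12.50625 − (-1.790569)·6.25 = 23.697305
ŷ(1) = a + b·1 = 23.697305 + (-1.790569)·1 = 21.906737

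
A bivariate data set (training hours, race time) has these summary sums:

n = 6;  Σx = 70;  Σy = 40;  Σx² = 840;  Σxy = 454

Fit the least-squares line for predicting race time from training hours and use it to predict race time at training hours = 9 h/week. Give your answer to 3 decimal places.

8.114

Sxx = Σx² − (Σx)²/n = 840 − 816.666667 = 23.333333
Sxy = Σxy − (Σx)(Σy)/n = 454 − 466.666667 = -12.666667
b = Sxy/Sxx = -12.666667/23.333333 = -0.542857
a = ȳ − b·x̄ = 6.666667 − (-0.542857)·11.666667 = 13
ŷ(9) = a + b·9 = 13 + (-0.542857)·9 = 8.114286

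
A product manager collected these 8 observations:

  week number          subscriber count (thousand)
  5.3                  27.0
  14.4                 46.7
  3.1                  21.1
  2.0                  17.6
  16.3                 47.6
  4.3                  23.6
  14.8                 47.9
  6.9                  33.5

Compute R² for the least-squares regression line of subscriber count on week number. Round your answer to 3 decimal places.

n = 8, Σx = 67.1, Σy = 265, Σxy = 2733.62, Σx² = 799.89, Σy² = 9904.24
Sxx = Σx² − (Σx)²/n = 799.89 − 562.80125 = 237.08875
Sxy = Σxy − (Σx)(Σy)/n = 2733.62 − 2222.6875 = 510.9325
Syy = Σy² − (Σy)²/n = 9904.24 − 8778.125 = 1126.115
R² = Sxy²/(Sxx·Syy) = (510.9325)²/(237.08875·1126.115) = 0.977762

0.978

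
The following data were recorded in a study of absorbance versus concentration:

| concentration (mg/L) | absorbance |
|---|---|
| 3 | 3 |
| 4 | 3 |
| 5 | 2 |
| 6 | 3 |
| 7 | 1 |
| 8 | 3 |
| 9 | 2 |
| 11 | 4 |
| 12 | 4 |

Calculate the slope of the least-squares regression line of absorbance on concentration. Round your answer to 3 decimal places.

n = 9, Σx = 65, Σy = 25, Σxy = 190, Σx² = 545
Sxx = Σx² − (Σx)²/n = 545 − 469.444444 = 75.555556
Sxy = Σxy − (Σx)(Σy)/n = 190 − 180.555556 = 9.444444
b = Sxy/Sxx = 9.444444/75.555556 = 0.125

0.125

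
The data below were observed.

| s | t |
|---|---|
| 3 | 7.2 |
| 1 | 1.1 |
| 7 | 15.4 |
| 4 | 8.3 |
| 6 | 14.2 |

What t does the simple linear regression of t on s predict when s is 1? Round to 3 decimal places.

n = 5, Σx = 21, Σy = 46.2, Σxy = 248.9, Σx² = 111
Sxx = Σx² − (Σx)²/n = 111 − 88.2 = 22.8
Sxy = Σxy − (Σx)(Σy)/n = 248.9 − 194.04 = 54.86
b = Sxy/Sxx = 54.86/22.8 = 2.406140
a = ȳ − b·x̄ = 9.24 − 2.406140·4.2 = -0.865789
ŷ(1) = a + b·1 = -0.865789 + 2.406140·1 = 1.540351

1.540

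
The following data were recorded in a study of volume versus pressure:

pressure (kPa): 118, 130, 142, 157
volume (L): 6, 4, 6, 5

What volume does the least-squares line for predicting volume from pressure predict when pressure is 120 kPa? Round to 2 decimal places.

5.39

n = 4, Σx = 547, Σy = 21, Σxy = 2865, Σx² = 75637
Sxx = Σx² − (Σx)²/n = 75637 − 74802.25 = 834.75
Sxy = Σxy − (Σx)(Σy)/n = 2865 − 2871.75 = -6.75
b = Sxy/Sxx = -6.75/834.75 = -0.008086
a = ȳ − b·x̄ = 5.25 − (-0.008086)·136.75 = 6.355795
ŷ(120) = a + b·120 = 6.355795 + (-0.008086)·120 = 5.385445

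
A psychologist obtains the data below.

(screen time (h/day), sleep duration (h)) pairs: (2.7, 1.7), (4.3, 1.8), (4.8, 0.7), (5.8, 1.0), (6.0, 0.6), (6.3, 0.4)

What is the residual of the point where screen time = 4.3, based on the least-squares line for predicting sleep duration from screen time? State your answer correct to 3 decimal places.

n = 6, Σx = 29.9, Σy = 6.2, Σxy = 27.61, Σx² = 158.15
Sxx = Σx² − (Σx)²/n = 158.15 − 149.001667 = 9.148333
Sxy = Σxy − (Σx)(Σy)/n = 27.61 − 30.896667 = -3.286667
b = Sxy/Sxx = -3.286667/9.148333 = -0.359264
a = ȳ − b·x̄ = 1.033333 − (-0.359264)·4.983333 = 2.823666
ŷ(4.3) = 2.823666 + (-0.359264)·4.3 = 1.278830
residual = y − ŷ = 1.8 − 1.278830 = 0.521170

0.521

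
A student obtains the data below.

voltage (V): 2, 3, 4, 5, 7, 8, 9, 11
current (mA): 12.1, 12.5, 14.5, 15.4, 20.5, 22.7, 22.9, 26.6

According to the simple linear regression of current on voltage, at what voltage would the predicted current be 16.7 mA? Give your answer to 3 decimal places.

n = 8, Σx = 49, Σy = 147.2, Σxy = 1020.5, Σx² = 369
Sxx = Σx² − (Σx)²/n = 369 − 300.125 = 68.875
Sxy = Σxy − (Σx)(Σy)/n = 1020.5 − 901.6 = 118.9
b = Sxy/Sxx = 118.9/68.875 = 1.726316
a = ȳ − b·x̄ = 18.4 − 1.726316·6.125 = 7.826316
Set a + b·x = 16.7: x = (16.7 − 7.826316) / 1.726316 = 5.140244

5.140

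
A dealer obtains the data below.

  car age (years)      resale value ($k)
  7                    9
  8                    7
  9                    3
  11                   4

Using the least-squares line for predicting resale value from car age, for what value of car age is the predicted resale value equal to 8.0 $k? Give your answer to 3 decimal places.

7.000

n = 4, Σx = 35, Σy = 23, Σxy = 190, Σx² = 315
Sxx = Σx² − (Σx)²/n = 315 − 306.25 = 8.75
Sxy = Σxy − (Σx)(Σy)/n = 190 − 201.25 = -11.25
b = Sxy/Sxx = -11.25/8.75 = -1.285714
a = ȳ − b·x̄ = 5.75 − (-1.285714)·8.75 = 17
Set a + b·x = 8.0: x = (8.0 − 17) / (-1.285714) = 7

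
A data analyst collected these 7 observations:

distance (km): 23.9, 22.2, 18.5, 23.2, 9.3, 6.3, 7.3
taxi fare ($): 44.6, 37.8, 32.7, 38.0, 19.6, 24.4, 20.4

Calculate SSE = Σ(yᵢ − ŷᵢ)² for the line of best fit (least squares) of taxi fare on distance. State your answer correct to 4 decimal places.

57.5454

n = 7, Σx = 110.7, Σy = 217.5, Σxy = 3876.57, Σx² = 2124.01, Σy² = 7326.97
Sxx = Σx² − (Σx)²/n = 2124.01 − 1750.641429 = 373.368571
Sxy = Σxy − (Σx)(Σy)/n = 3876.57 − 3439.607143 = 436.962857
Syy = Σy² − (Σy)²/n = 7326.97 − 6758.035714 = 568.934286
b = Sxy/Sxx = 436.962857/373.368571 = 1.170326
SSE = Syy − b·Sxy = 568.934286 − 1.170326·436.962857 = 57.545398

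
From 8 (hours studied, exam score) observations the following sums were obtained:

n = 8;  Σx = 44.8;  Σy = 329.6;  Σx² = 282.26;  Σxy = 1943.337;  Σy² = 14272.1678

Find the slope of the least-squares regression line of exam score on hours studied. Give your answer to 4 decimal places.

Sxx = Σx² − (Σx)²/n = 282.26 − 250.88 = 31.38
Sxy = Σxy − (Σx)(Σy)/n = 1943.337 − 1845.76 = 97.577
b = Sxy/Sxx = 97.577/31.38 = 3.109528

3.1095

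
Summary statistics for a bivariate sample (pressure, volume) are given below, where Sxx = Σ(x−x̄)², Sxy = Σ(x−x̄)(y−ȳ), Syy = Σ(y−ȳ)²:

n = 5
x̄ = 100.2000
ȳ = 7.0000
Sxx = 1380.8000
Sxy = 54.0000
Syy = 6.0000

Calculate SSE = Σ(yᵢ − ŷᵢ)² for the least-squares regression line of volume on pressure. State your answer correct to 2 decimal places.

b = Sxy/Sxx = 54/1380.8 = 0.039108
SSE = Syy − b·Sxy = 6 − 0.039108·54 = 3.888181

3.89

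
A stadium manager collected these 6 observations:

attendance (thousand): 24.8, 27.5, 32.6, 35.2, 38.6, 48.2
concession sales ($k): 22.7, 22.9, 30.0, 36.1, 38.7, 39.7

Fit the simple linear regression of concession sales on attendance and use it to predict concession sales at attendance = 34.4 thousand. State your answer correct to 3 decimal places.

n = 6, Σx = 206.9, Σy = 190.1, Σxy = 6848.79, Σx² = 7486.29
Sxx = Σx² − (Σx)²/n = 7486.29 − 7134.601667 = 351.688333
Sxy = Σxy − (Σx)(Σy)/n = 6848.79 − 6555.281667 = 293.508333
b = Sxy/Sxx = 293.508333/351.688333 = 0.834569
a = ȳ − b·x̄ = 31.683333 − 0.834569·34.483333 = 2.904597
ŷ(34.4) = a + b·34.4 = 2.904597 + 0.834569·34.4 = 31.613786

31.614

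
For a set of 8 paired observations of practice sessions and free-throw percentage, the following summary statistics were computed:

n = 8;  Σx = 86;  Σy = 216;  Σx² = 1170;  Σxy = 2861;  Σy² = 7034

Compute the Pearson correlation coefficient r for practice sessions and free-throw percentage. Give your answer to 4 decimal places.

Sxx = Σx² − (Σx)²/n = 1170 − 924.5 = 245.5
Sxy = Σxy − (Σx)(Σy)/n = 2861 − 2322 = 539
Syy = Σy² − (Σy)²/n = 7034 − 5832 = 1202
r = Sxy/√(Sxx·Syy) = 539/√(295091) = 539/543.222790 = 0.992226

0.9922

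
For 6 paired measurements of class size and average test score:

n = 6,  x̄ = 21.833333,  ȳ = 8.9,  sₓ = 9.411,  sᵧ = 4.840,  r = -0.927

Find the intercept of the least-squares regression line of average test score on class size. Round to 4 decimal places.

b = r · sᵧ/sₓ = -0.927 · 4.84/9.411 = -0.476748
a = ȳ − b·x̄ = 8.9 − (-0.476748)·21.833333 = 19.309008

19.3090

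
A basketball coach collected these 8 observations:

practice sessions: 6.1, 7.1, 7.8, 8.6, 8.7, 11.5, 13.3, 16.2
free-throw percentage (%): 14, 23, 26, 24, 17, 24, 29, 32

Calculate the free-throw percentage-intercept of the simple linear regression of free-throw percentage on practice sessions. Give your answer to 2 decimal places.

10.30

n = 8, Σx = 79.3, Σy = 189, Σxy = 1985.9, Σx² = 869.69
Sxx = Σx² − (Σx)²/n = 869.69 − 786.06125 = 83.62875
Sxy = Σxy − (Σx)(Σy)/n = 1985.9 − 1873.4625 = 112.4375
b = Sxy/Sxx = 112.4375/83.62875 = 1.344484
a = ȳ − b·x̄ = 23.625 − 1.344484·9.9125 = 10.297804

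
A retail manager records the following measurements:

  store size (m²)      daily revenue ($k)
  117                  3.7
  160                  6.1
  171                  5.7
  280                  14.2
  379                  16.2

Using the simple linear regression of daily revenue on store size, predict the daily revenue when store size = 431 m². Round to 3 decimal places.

n = 5, Σx = 1107, Σy = 45.9, Σxy = 12499.4, Σx² = 290571
Sxx = Σx² − (Σx)²/n = 290571 − 245089.8 = 45481.2
Sxy = Σxy − (Σx)(Σy)/n = 12499.4 − 10162.26 = 2337.14
b = Sxy/Sxx = 2337.14/45481.2 = 0.051387
a = ȳ − b·x̄ = 9.18 − 0.051387·221.4 = -2.197070
ŷ(431) = a + b·431 = -2.197070 + 0.051387·431 = 19.950704

19.951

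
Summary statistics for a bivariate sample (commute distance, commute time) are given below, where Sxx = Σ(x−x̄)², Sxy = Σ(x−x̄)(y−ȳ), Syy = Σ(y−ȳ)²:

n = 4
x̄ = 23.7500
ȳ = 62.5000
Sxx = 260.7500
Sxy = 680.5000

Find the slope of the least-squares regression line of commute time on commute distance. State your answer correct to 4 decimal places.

b = Sxy/Sxx = 680.5/260.75 = 2.609779

2.6098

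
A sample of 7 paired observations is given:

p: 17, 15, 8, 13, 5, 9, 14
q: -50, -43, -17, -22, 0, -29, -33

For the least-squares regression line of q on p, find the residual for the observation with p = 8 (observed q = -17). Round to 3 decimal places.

n = 7, Σx = 81, Σy = -194, Σxy = -2640, Σx² = 1049
Sxx = Σx² − (Σx)²/n = 1049 − 937.285714 = 111.714286
Sxy = Σxy − (Σx)(Σy)/n = -2640 − (-2244.857143) = -395.142857
b = Sxy/Sxx = -395.142857/111.714286 = -3.537084
a = ȳ − b·x̄ = -27.714286 − (-3.537084)·11.571429 = 13.214834
ŷ(8) = 13.214834 + (-3.537084)·8 = -15.081841
residual = y − ŷ = -17 − (-15.081841) = -1.918159

-1.918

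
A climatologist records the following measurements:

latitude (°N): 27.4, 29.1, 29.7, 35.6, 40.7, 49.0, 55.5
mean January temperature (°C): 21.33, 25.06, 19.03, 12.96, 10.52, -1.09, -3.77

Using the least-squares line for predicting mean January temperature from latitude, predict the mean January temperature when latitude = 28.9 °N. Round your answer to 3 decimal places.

n = 7, Σx = 267, Σy = 84.04, Σxy = 2505.774, Σx² = 10884.76
Sxx = Σx² − (Σx)²/n = 10884.76 − 10184.142857 = 700.617143
Sxy = Σxy − (Σx)(Σy)/n = 2505.774 − 3205.525714 = -699.751714
b = Sxy/Sxx = -699.751714/700.617143 = -0.998765
a = ȳ − b·x̄ = 12.005714 − (-0.998765)·38.142857 = 50.101456
ŷ(28.9) = a + b·28.9 = 50.101456 + (-0.998765)·28.9 = 21.237154

21.237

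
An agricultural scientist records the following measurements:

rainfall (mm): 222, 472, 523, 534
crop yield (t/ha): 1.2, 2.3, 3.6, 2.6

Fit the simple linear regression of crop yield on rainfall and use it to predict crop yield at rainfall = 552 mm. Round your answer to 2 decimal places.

3.10

n = 4, Σx = 1751, Σy = 9.7, Σxy = 4623.2, Σx² = 830753
Sxx = Σx² − (Σx)²/n = 830753 − 766500.25 = 64252.75
Sxy = Σxy − (Σx)(Σy)/n = 4623.2 − 4246.175 = 377.025
b = Sxy/Sxx = 377.025/64252.75 = 0.005868
a = ȳ − b·x̄ = 2.425 − 0.005868·437.75 = -0.143648
ŷ(552) = a + b·552 = -0.143648 + 0.005868·552 = 3.095401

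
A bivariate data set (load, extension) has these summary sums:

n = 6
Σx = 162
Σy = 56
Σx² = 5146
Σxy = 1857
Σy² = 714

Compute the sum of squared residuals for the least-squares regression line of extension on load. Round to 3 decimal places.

37.156

Sxx = Σx² − (Σx)²/n = 5146 − 4374 = 772
Sxy = Σxy − (Σx)(Σy)/n = 1857 − 1512 = 345
Syy = Σy² − (Σy)²/n = 714 − 522.666667 = 191.333333
b = Sxy/Sxx = 345/772 = 0.446891
SSE = Syy − b·Sxy = 191.333333 − 0.446891·345 = 37.155872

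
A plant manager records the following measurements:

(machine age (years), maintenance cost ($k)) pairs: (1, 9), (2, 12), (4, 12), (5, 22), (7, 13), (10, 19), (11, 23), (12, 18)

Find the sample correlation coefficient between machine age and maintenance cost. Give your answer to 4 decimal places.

n = 8, Σx = 52, Σy = 128, Σxy = 941, Σx² = 460, Σy² = 2236
Sxx = Σx² − (Σx)²/n = 460 − 338 = 122
Sxy = Σxy − (Σx)(Σy)/n = 941 − 832 = 109
Syy = Σy² − (Σy)²/n = 2236 − 2048 = 188
r = Sxy/√(Sxx·Syy) = 109/√(22936) = 109/151.446360 = 0.719727

0.7197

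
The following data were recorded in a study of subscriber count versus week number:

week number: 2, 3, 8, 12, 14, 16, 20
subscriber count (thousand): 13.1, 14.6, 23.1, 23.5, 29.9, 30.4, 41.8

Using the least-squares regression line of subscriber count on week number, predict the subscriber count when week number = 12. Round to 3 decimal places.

n = 7, Σx = 75, Σy = 176.4, Σxy = 2277.8, Σx² = 1073
Sxx = Σx² − (Σx)²/n = 1073 − 803.571429 = 269.428571
Sxy = Σxy − (Σx)(Σy)/n = 2277.8 − 1890 = 387.8
b = Sxy/Sxx = 387.8/269.428571 = 1.439343
a = ȳ − b·x̄ = 25.2 − 1.439343·10.714286 = 9.778473
ŷ(12) = a + b·12 = 9.778473 + 1.439343·12 = 27.050583

27.051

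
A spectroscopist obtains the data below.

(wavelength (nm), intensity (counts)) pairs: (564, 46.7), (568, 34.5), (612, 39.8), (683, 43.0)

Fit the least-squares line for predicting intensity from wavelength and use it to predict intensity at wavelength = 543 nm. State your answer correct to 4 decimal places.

39.9267

n = 4, Σx = 2427, Σy = 164, Σxy = 99661.4, Σx² = 1481753
Sxx = Σx² − (Σx)²/n = 1481753 − 1472582.25 = 9170.75
Sxy = Σxy − (Σx)(Σy)/n = 99661.4 − 99507 = 154.4
b = Sxy/Sxx = 154.4/9170.75 = 0.016836
a = ȳ − b·x̄ = 41 − 0.016836·606.75 = 30.784674
ŷ(543) = a + b·543 = 30.784674 + 0.016836·543 = 39.926696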